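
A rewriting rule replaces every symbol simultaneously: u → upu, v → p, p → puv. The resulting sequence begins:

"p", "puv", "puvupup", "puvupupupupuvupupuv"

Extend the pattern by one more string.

φ(puvupupupupuvupupuv) expands symbol-by-symbol to puv upu p upu puv upu puv upu puv upu puv upu p upu puv upu puv upu p; joining the 19 pieces gives the next term.

puvupupupupuvupupuvupupuvupupuvupupupupuvupupuvupup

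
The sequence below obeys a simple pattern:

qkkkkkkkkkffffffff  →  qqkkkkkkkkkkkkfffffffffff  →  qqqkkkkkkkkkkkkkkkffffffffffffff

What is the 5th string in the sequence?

Each string has the form q^{n-2} k^{3n} f^{3n-1}, where the shown terms are n = 3, 4, 5.
Setting n = 7 gives 5, 21, 20 characters in each block.

qqqqqkkkkkkkkkkkkkkkkkkkkkffffffffffffffffffff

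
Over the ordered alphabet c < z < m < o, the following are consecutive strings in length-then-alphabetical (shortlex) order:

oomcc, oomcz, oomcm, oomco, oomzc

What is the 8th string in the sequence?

Stepping forward 3 times from oomzc: oomzc → oomzz → oomzm, then the target.

oomzo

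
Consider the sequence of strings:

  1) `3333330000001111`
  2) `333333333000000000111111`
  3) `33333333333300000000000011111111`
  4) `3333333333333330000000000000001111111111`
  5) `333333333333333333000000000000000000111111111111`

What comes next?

33333333333333333333300000000000000000000011111111111111

Reading off run lengths: 3 runs 6, 9, 12, 15, 18; 0 runs 6, 9, 12, 15, 18; 1 runs 4, 6, 8, 10, 12 — each is linear in n, where the shown terms are n = 2, 3, 4, 5, 6.
Setting n = 7 gives 21, 21, 14 characters in each block.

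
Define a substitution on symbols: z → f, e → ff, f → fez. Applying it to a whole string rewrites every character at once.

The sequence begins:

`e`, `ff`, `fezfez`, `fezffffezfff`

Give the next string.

fezffffezfezfezfezffffezfezfez

Rewriting each symbol of fezffffezfff: f→fez, e→ff, z→f, f→fez, f→fez, f→fez, f→fez, e→ff, z→f, f→fez, f→fez, f→fez, which concatenates to fez ff f fez fez fez fez ff f fez fez fez.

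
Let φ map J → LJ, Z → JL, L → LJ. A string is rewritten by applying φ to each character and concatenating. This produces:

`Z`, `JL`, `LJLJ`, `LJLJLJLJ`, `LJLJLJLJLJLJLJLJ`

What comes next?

Applying the rule to each of the 16 symbols of LJLJLJLJLJLJLJLJ gives the pieces LJ LJ LJ LJ LJ LJ LJ LJ LJ LJ LJ LJ LJ LJ LJ LJ, which concatenate to the answer.

LJLJLJLJLJLJLJLJLJLJLJLJLJLJLJLJ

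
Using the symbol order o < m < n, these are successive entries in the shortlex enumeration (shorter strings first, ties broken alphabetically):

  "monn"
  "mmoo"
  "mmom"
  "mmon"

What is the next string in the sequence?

Treat mmon as a base-3 numeral over the given alphabet and add one, carrying through any trailing n's.

mmmo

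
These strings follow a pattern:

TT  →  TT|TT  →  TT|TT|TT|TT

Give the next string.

Each string is two copies of the previous one joined by '|'.
Doubling TT|TT|TT|TT with '|' between the halves:

TT|TT|TT|TT|TT|TT|TT|TT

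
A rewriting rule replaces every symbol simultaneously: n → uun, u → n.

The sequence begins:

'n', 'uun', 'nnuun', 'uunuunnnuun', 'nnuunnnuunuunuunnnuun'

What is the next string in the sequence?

Rewriting the 21 symbols of nnuunnnuunuunuunnnuun one by one yields uun uun n n uun uun uun n n uun n n uun n n uun uun uun n n uun; concatenated:

uunuunnnuunuunuunnnuunnnuunnnuunuunuunnnuun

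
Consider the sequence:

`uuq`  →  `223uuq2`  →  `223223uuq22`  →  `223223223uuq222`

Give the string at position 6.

Every step adds 223 to the front and 2 to the end of the previous string.
From 223223223uuq222, 2 further steps: 223223223uuq222 → 223223223223uuq2222 → (answer).

223223223223223uuq22222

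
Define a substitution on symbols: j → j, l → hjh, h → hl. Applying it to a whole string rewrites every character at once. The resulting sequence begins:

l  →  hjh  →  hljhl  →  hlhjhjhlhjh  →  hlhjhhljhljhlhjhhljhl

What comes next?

hlhjhhljhlhlhjhjhlhjhjhlhjhhljhlhlhjhjhlhjh

Replace each of the 21 characters of hlhjhhljhljhlhjhhljhl in place — hl hjh hl j hl hl hjh j hl hjh j hl hjh hl j hl hl hjh j hl hjh — and concatenate.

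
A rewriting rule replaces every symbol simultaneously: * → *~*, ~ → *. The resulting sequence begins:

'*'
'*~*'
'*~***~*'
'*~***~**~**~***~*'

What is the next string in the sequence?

*~***~**~**~***~**~***~**~***~**~**~***~*

φ(*~***~**~**~***~*) expands symbol-by-symbol to *~* * *~* *~* *~* * *~* *~* * *~* *~* * *~* *~* *~* * *~*; joining the 17 pieces gives the next term.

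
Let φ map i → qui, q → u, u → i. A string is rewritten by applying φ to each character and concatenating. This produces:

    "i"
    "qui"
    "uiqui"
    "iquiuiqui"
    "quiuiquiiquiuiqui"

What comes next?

uiquiiquiuiquiquiuiquiiquiuiqui

Replace each of the 17 characters of quiuiquiiquiuiqui in place — u i qui i qui u i qui qui u i qui i qui u i qui — and concatenate.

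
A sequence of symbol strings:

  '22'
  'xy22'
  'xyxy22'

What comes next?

xyxyxy22

Every step adds xy at the front: s(k+1) = xy·s(k).
So the next term is xy·xyxy22.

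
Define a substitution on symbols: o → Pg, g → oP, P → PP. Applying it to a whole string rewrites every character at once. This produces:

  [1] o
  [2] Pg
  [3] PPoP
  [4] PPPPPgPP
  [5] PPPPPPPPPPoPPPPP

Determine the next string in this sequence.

Rewriting the 16 symbols of PPPPPPPPPPoPPPPP one by one yields PP PP PP PP PP PP PP PP PP PP Pg PP PP PP PP PP; concatenated:

PPPPPPPPPPPPPPPPPPPPPgPPPPPPPPPP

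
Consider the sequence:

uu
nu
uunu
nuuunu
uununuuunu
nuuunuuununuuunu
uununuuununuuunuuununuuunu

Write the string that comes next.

nuuunuuununuuunuuununuuununuuunuuununuuunu

This is a Fibonacci-style word recurrence s(k) = s(k−2)·s(k−1): e.g. uu·nu = uunu.
The next term joins nuuunuuununuuunu and uununuuununuuunuuununuuunu.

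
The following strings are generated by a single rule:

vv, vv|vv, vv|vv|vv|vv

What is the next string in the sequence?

Each string is two copies of the previous one joined by '|'.
Doubling vv|vv|vv|vv with '|' between the halves:

vv|vv|vv|vv|vv|vv|vv|vv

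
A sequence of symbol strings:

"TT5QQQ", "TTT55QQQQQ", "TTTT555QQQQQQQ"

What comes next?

The n-th term is n T's then n-1 5's then 2n-1 Q's, where the shown terms are n = 2, 3, 4.
Setting n = 5 gives 5, 4, 9 characters in each block.

TTTTT5555QQQQQQQQQ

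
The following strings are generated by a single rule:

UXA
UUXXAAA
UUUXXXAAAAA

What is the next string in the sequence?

UUUUXXXXAAAAAAA

Term n consists of n U's, followed by n X's, followed by 2n-1 A's (n = 1, 2, …).
Setting n = 4 gives 4, 4, 7 characters in each block.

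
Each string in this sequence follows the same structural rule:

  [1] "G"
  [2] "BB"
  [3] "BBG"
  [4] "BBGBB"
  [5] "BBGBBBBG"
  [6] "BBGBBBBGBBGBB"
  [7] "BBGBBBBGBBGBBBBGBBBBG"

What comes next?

This is a Fibonacci-style word recurrence s(k) = s(k−1)·s(k−2): e.g. BB·G = BBG.
Continuing: BBGBBBBGBBGBBBBGBBBBG · BBGBBBBGBBGBB gives term 8.

BBGBBBBGBBGBBBBGBBBBGBBGBBBBGBBGBB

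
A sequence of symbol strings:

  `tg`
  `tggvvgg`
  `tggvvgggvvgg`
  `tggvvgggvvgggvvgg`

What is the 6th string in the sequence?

tggvvgggvvgggvvgggvvgggvvgg

Each term is the previous one with gvvgg appended.
From tggvvgggvvgggvvgg, 2 further steps: tggvvgggvvgggvvgg → tggvvgggvvgggvvgggvvgg → (answer).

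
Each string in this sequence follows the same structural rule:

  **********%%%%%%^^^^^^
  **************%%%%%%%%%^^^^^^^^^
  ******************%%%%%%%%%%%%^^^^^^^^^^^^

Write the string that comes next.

**********************%%%%%%%%%%%%%%%^^^^^^^^^^^^^^^

Reading off run lengths: * runs 10, 14, 18; % runs 6, 9, 12; ^ runs 6, 9, 12 — each is linear in n, where the shown terms are n = 2, 3, 4.
Setting n = 5 gives 22, 15, 15 characters in each block.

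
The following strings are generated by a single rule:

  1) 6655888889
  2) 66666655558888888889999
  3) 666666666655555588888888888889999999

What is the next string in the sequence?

Reading off run lengths: 6 runs 2, 6, 10; 5 runs 2, 4, 6; 8 runs 5, 9, 13; 9 runs 1, 4, 7 — each is linear in n (n = 1, 2, …).
For the next term, n = 4, so the run lengths are 14, 8, 17, 10.

6666666666666655555555888888888888888889999999999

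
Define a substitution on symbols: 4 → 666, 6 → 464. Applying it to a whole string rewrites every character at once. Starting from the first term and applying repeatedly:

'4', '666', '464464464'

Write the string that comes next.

Apply φ to 464464464 symbol by symbol: 4→666, 6→464, 4→666, 4→666, 6→464, 4→666, 4→666, 6→464, 4→666; joined: 666 464 666 666 464 666 666 464 666.

666464666666464666666464666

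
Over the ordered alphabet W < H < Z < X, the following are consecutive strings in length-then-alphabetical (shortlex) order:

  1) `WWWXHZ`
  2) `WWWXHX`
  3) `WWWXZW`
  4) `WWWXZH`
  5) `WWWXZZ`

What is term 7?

WWWXXW

Continuing the enumeration 2 steps past WWWXZZ: WWWXZZ → WWWXZX → (answer).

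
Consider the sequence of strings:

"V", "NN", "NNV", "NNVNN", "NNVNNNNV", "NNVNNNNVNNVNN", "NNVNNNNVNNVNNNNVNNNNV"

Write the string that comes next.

Each term (from the third on) is the previous term followed by the one before it: term 3 = NN·V = NNV.
Continuing: NNVNNNNVNNVNNNNVNNNNV · NNVNNNNVNNVNN gives term 8.

NNVNNNNVNNVNNNNVNNNNVNNVNNNNVNNVNN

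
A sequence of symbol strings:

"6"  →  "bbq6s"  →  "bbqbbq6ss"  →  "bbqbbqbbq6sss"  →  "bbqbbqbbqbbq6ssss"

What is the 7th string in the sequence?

s(k+1) = bbq·s(k)·s, so each term gains bbq as a prefix and s as a suffix.
From bbqbbqbbqbbq6ssss, 2 further steps: bbqbbqbbqbbq6ssss → bbqbbqbbqbbqbbq6sssss → (answer).

bbqbbqbbqbbqbbqbbq6ssssss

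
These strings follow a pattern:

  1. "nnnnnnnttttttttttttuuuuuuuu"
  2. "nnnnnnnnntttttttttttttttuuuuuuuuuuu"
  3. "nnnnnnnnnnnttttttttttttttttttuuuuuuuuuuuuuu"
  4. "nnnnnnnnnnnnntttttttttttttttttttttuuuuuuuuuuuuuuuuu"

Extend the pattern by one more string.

The n-th term is 2n+1 n's then 3n+3 t's then 3n-1 u's, where the shown terms are n = 3, 4, 5, 6.
Setting n = 7 gives 15, 24, 20 characters in each block.

nnnnnnnnnnnnnnnttttttttttttttttttttttttuuuuuuuuuuuuuuuuuuuu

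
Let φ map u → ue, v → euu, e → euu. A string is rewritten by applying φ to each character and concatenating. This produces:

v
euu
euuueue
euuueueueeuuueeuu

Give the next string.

Applying the rule to each of the 17 symbols of euuueueueeuuueeuu gives the pieces euu ue ue ue euu ue euu ue euu euu ue ue ue euu euu ue ue, which concatenate to the answer.

euuueueueeuuueeuuueeuueuuueueueeuueuuueue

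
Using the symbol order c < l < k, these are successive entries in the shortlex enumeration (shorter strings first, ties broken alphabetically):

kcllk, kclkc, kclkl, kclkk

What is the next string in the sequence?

kckcc

The successor of kclkk increments the rightmost position that isn't already k and resets every position after it to c.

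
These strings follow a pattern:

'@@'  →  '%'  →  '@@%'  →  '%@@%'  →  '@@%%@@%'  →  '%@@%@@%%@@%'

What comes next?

@@%%@@%%@@%@@%%@@%

This is a Fibonacci-style word recurrence s(k) = s(k−2)·s(k−1): e.g. @@·% = @@%.
The next term joins @@%%@@% and %@@%@@%%@@%.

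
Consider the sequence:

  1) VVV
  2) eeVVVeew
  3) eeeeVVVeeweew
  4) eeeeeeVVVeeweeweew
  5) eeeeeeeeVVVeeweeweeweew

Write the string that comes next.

eeeeeeeeeeVVVeeweeweeweeweew

Every step adds ee to the front and eew to the end of the previous string.
So the next term is ee·eeeeeeeeVVVeeweeweeweew·eew.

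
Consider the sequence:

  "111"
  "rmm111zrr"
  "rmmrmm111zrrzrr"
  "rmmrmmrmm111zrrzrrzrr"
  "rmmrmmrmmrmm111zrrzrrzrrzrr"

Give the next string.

rmmrmmrmmrmmrmm111zrrzrrzrrzrrzrr

Each term wraps the previous one in rmm on the left and zrr on the right.
One more step from rmmrmmrmmrmm111zrrzrrzrrzrr gives the answer.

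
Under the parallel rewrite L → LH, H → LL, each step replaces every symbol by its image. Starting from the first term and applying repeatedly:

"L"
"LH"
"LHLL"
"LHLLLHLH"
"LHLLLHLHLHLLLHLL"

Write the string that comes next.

Replace each of the 16 characters of LHLLLHLHLHLLLHLL in place — LH LL LH LH LH LL LH LL LH LL LH LH LH LL LH LH — and concatenate.

LHLLLHLHLHLLLHLLLHLLLHLHLHLLLHLH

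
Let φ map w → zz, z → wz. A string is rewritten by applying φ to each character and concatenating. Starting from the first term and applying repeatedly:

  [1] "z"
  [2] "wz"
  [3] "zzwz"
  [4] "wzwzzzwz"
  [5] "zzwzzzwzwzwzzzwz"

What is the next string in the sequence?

Applying the rule to each of the 16 symbols of zzwzzzwzwzwzzzwz gives the pieces wz wz zz wz wz wz zz wz zz wz zz wz wz wz zz wz, which concatenate to the answer.

wzwzzzwzwzwzzzwzzzwzzzwzwzwzzzwz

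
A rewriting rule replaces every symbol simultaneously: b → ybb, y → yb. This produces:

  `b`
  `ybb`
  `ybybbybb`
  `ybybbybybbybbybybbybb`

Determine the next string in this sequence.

φ(ybybbybybbybbybybbybb) expands symbol-by-symbol to yb ybb yb ybb ybb yb ybb yb ybb ybb yb ybb ybb yb ybb yb ybb ybb yb ybb ybb; joining the 21 pieces gives the next term.

ybybbybybbybbybybbybybbybbybybbybbybybbybybbybbybybbybb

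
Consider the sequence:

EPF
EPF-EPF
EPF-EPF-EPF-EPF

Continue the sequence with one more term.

EPF-EPF-EPF-EPF-EPF-EPF-EPF-EPF

Each string is two copies of the previous one joined by '-'.
One more doubling of EPF-EPF-EPF-EPF gives the answer.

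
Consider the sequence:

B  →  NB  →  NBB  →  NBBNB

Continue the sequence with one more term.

NBBNBNBB

This is a Fibonacci-style word recurrence s(k) = s(k−1)·s(k−2): e.g. NB·B = NBB.
So term 5 is NBBNB·NBB.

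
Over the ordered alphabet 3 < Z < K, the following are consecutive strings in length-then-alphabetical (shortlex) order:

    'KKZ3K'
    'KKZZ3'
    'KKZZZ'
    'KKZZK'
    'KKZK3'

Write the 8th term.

KKK33

Continuing the enumeration 3 steps past KKZK3: KKZK3 → KKZKZ → KKZKK → (answer).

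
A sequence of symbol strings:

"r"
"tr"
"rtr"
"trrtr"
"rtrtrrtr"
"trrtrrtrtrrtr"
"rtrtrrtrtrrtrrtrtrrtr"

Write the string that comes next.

trrtrrtrtrrtrrtrtrrtrtrrtrrtrtrrtr

This is a Fibonacci-style word recurrence s(k) = s(k−2)·s(k−1): e.g. r·tr = rtr.
Continuing: trrtrrtrtrrtr · rtrtrrtrtrrtrrtrtrrtr gives term 8.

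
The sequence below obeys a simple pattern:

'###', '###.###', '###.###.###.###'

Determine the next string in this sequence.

###.###.###.###.###.###.###.###

s(k+1) = s(k)·.·s(k) — each term doubles the last with '.' between the halves.
One more doubling of ###.###.###.### gives the answer.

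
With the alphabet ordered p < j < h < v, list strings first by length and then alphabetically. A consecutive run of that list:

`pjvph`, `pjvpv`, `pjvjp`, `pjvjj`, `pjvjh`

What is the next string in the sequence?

Treat pjvjh as a base-4 numeral over the given alphabet and add one, carrying through any trailing v's.

pjvjv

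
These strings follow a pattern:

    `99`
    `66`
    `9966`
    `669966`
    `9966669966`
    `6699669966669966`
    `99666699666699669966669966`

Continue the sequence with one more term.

This is a Fibonacci-style word recurrence s(k) = s(k−2)·s(k−1): e.g. 99·66 = 9966.
So term 8 is 6699669966669966·99666699666699669966669966.

669966996666996699666699666699669966669966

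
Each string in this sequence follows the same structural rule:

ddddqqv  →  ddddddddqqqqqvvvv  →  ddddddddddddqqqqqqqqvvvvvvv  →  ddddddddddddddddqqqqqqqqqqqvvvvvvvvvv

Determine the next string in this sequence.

Each string has the form d^{4n} q^{3n-1} v^{3n-2} (n = 1, 2, …).
Setting n = 5 gives 20, 14, 13 characters in each block.

ddddddddddddddddddddqqqqqqqqqqqqqqvvvvvvvvvvvvv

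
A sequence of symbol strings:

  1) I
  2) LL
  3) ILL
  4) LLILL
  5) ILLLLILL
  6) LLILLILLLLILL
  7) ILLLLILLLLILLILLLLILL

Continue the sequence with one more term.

LLILLILLLLILLILLLLILLLLILLILLLLILL

From term 3 onward, concatenate the second-to-last term with the last: I·LL = ILL, LL·ILL = LLILL, …
The next term joins LLILLILLLLILL and ILLLLILLLLILLILLLLILL.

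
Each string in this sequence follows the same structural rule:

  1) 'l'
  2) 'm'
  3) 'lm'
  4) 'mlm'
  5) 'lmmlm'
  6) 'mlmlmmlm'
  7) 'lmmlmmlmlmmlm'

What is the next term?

mlmlmmlmlmmlmmlmlmmlm

Each term (from the third on) is the two preceding terms concatenated in order: term 3 = l·m = lm.
Continuing: mlmlmmlm · lmmlmmlmlmmlm gives term 8.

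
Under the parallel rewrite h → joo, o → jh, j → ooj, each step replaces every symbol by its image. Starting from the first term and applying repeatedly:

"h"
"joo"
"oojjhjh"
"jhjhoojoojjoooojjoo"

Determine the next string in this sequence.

oojjoooojjoojhjhoojjhjhoojoojjhjhjhjhoojoojjhjh

Applying the rule to each of the 19 symbols of jhjhoojoojjoooojjoo gives the pieces ooj joo ooj joo jh jh ooj jh jh ooj ooj jh jh jh jh ooj ooj jh jh, which concatenate to the answer.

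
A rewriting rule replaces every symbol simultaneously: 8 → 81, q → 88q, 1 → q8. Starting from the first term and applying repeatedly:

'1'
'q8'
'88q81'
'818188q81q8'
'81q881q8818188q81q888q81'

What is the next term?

Rewriting the 24 symbols of 81q881q8818188q81q888q81 one by one yields 81 q8 88q 81 81 q8 88q 81 81 q8 81 q8 81 81 88q 81 q8 88q 81 81 81 88q 81 q8; concatenated:

81q888q8181q888q8181q881q8818188q81q888q81818188q81q8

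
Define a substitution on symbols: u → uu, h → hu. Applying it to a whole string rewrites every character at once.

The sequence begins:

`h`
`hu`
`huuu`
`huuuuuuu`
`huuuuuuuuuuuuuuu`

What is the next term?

huuuuuuuuuuuuuuuuuuuuuuuuuuuuuuu

Replace each of the 16 characters of huuuuuuuuuuuuuuu in place — hu uu uu uu uu uu uu uu uu uu uu uu uu uu uu uu — and concatenate.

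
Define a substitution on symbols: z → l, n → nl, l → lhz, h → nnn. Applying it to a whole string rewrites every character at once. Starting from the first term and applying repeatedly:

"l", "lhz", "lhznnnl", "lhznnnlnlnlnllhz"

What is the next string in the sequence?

φ(lhznnnlnlnlnllhz) expands symbol-by-symbol to lhz nnn l nl nl nl lhz nl lhz nl lhz nl lhz lhz nnn l; joining the 16 pieces gives the next term.

lhznnnlnlnlnllhznllhznllhznllhzlhznnnl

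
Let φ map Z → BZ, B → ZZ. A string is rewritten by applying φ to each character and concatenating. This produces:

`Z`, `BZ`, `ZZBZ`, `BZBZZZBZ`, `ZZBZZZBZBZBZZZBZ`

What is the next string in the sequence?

φ(ZZBZZZBZBZBZZZBZ) expands symbol-by-symbol to BZ BZ ZZ BZ BZ BZ ZZ BZ ZZ BZ ZZ BZ BZ BZ ZZ BZ; joining the 16 pieces gives the next term.

BZBZZZBZBZBZZZBZZZBZZZBZBZBZZZBZ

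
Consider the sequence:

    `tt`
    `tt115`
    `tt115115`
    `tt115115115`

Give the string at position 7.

Every step adds 115 to the end: s(k+1) = s(k)·115.
From tt115115115, 3 further steps: tt115115115 → tt115115115115 → tt115115115115115 → (answer).

tt115115115115115115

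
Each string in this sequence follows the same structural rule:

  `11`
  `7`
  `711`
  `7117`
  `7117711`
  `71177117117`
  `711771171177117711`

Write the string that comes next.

Each term (from the third on) is the previous term followed by the one before it: term 3 = 7·11 = 711.
So term 8 is 711771171177117711·71177117117.

71177117117711771171177117117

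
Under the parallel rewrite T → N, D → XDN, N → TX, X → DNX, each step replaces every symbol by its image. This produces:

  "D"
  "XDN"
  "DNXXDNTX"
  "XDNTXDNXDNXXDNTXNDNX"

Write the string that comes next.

Applying the rule to each of the 20 symbols of XDNTXDNXDNXXDNTXNDNX gives the pieces DNX XDN TX N DNX XDN TX DNX XDN TX DNX DNX XDN TX N DNX TX XDN TX DNX, which concatenate to the answer.

DNXXDNTXNDNXXDNTXDNXXDNTXDNXDNXXDNTXNDNXTXXDNTXDNX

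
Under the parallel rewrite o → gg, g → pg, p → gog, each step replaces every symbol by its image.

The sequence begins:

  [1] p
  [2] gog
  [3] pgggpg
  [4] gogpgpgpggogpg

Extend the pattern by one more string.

Applying the rule to each of the 14 symbols of gogpgpgpggogpg gives the pieces pg gg pg gog pg gog pg gog pg pg gg pg gog pg, which concatenate to the answer.

pgggpggogpggogpggogpgpgggpggogpg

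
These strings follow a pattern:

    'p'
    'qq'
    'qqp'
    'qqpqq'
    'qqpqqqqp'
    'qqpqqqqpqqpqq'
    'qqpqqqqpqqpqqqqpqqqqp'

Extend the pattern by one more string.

This is a Fibonacci-style word recurrence s(k) = s(k−1)·s(k−2): e.g. qq·p = qqp.
The next term joins qqpqqqqpqqpqqqqpqqqqp and qqpqqqqpqqpqq.

qqpqqqqpqqpqqqqpqqqqpqqpqqqqpqqpqq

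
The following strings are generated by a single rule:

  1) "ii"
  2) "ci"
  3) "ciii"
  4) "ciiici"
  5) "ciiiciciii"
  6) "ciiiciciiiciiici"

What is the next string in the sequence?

From term 3 onward, concatenate the last term with the second-to-last: ci·ii = ciii, ciii·ci = ciiici, …
Continuing: ciiiciciiiciiici · ciiiciciii gives term 7.

ciiiciciiiciiiciciiiciciii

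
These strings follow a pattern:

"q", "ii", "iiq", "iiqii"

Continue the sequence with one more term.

Each term (from the third on) is the previous term followed by the one before it: term 3 = ii·q = iiq.
Continuing: iiqii · iiq gives term 5.

iiqiiiiq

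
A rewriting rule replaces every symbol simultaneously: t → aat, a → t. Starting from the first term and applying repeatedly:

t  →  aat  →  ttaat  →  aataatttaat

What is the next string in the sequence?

Apply φ to aataatttaat symbol by symbol: a→t, a→t, t→aat, a→t, a→t, t→aat, t→aat, t→aat, a→t, a→t, t→aat; joined: t t aat t t aat aat aat t t aat.

ttaatttaataataatttaat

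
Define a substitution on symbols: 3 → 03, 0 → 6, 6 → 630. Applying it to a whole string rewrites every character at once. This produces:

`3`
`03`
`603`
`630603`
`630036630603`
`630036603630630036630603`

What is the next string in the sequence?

Applying the rule to each of the 24 symbols of 630036603630630036630603 gives the pieces 630 03 6 6 03 630 630 6 03 630 03 6 630 03 6 6 03 630 630 03 6 630 6 03, which concatenate to the answer.

630036603630630603630036630036603630630036630603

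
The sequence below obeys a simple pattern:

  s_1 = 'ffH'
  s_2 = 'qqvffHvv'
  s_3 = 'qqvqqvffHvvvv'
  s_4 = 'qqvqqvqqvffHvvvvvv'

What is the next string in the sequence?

s(k+1) = qqv·s(k)·vv, so each term gains qqv as a prefix and vv as a suffix.
So the next term is qqv·qqvqqvqqvffHvvvvvv·vv.

qqvqqvqqvqqvffHvvvvvvvv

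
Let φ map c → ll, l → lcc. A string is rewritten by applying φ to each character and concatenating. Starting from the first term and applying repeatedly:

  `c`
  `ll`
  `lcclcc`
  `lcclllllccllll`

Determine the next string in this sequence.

Applying the rule to each of the 14 symbols of lcclllllccllll gives the pieces lcc ll ll lcc lcc lcc lcc lcc ll ll lcc lcc lcc lcc, which concatenate to the answer.

lcclllllcclcclcclcclcclllllcclcclcclcc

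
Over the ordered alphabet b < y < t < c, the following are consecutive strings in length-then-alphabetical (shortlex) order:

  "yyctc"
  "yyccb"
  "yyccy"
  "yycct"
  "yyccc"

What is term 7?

Stepping forward 2 times from yyccc: yyccc → ytbbb, then the target.

ytbby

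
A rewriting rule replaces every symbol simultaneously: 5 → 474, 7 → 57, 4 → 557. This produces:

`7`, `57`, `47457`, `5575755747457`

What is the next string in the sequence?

Replace each of the 13 characters of 5575755747457 in place — 474 474 57 474 57 474 474 57 557 57 557 474 57 — and concatenate.

4744745747457474474575575755747457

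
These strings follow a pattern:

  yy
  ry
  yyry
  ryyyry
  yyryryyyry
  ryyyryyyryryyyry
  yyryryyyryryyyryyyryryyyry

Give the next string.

ryyyryyyryryyyryyyryryyyryryyyryyyryryyyry

Each term (from the third on) is the two preceding terms concatenated in order: term 3 = yy·ry = yyry.
So term 8 is ryyyryyyryryyyry·yyryryyyryryyyryyyryryyyry.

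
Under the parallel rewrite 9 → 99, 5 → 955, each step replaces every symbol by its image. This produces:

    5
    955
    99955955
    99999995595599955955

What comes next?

Rewriting the 20 symbols of 99999995595599955955 one by one yields 99 99 99 99 99 99 99 955 955 99 955 955 99 99 99 955 955 99 955 955; concatenated:

999999999999999559559995595599999995595599955955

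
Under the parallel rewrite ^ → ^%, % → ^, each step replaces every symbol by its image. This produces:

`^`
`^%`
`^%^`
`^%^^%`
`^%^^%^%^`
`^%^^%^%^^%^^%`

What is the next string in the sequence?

^%^^%^%^^%^^%^%^^%^%^

Applying the rule to each of the 13 symbols of ^%^^%^%^^%^^% gives the pieces ^% ^ ^% ^% ^ ^% ^ ^% ^% ^ ^% ^% ^, which concatenate to the answer.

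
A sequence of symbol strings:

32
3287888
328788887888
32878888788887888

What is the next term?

Every step adds 87888 to the end: s(k+1) = s(k)·87888.
So the next term is 32878888788887888·87888.

3287888878888788887888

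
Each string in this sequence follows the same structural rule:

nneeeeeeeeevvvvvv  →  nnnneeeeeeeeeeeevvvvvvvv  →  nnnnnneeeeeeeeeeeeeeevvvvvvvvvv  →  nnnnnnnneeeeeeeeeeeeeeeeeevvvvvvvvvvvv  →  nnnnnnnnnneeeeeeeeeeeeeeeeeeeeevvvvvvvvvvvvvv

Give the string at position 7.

Term n consists of 2n-2 n's, followed by 3n+3 e's, followed by 2n+2 v's, where the shown terms are n = 2, 3, 4, 5, 6.
At n = 8 the blocks have lengths 14, 27, 18.

nnnnnnnnnnnnnneeeeeeeeeeeeeeeeeeeeeeeeeeevvvvvvvvvvvvvvvvvv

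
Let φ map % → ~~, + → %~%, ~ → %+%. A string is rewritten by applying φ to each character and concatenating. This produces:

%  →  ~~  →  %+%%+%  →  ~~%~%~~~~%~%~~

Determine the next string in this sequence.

Rewriting the 14 symbols of ~~%~%~~~~%~%~~ one by one yields %+% %+% ~~ %+% ~~ %+% %+% %+% %+% ~~ %+% ~~ %+% %+%; concatenated:

%+%%+%~~%+%~~%+%%+%%+%%+%~~%+%~~%+%%+%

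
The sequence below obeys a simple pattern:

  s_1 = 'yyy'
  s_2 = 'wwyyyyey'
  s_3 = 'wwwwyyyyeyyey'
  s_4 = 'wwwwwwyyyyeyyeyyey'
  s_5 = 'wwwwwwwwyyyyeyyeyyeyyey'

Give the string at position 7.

wwwwwwwwwwwwyyyyeyyeyyeyyeyyeyyey

s(k+1) = ww·s(k)·yey, so each term gains ww as a prefix and yey as a suffix.
From wwwwwwwwyyyyeyyeyyeyyey, 2 further steps: wwwwwwwwyyyyeyyeyyeyyey → wwwwwwwwwwyyyyeyyeyyeyyeyyey → (answer).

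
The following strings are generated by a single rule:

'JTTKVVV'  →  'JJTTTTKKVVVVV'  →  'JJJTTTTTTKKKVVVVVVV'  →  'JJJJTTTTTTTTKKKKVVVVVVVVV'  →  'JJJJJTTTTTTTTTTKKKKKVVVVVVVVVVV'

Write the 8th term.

The n-th term is n J's then 2n T's then n K's then 2n+1 V's (n = 1, 2, …).
At n = 8 the blocks have lengths 8, 16, 8, 17.

JJJJJJJJTTTTTTTTTTTTTTTTKKKKKKKKVVVVVVVVVVVVVVVVV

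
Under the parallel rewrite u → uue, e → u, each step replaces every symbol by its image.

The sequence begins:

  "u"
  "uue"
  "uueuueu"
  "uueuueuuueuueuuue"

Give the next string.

φ(uueuueuuueuueuuue) expands symbol-by-symbol to uue uue u uue uue u uue uue uue u uue uue u uue uue uue u; joining the 17 pieces gives the next term.

uueuueuuueuueuuueuueuueuuueuueuuueuueuueu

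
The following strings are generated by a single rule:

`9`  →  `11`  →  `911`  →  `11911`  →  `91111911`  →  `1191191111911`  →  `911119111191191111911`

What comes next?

This is a Fibonacci-style word recurrence s(k) = s(k−2)·s(k−1): e.g. 9·11 = 911.
Continuing: 1191191111911 · 911119111191191111911 gives term 8.

1191191111911911119111191191111911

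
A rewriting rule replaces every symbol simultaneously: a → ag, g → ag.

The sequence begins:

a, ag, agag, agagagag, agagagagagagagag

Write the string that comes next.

φ(agagagagagagagag) expands symbol-by-symbol to ag ag ag ag ag ag ag ag ag ag ag ag ag ag ag ag; joining the 16 pieces gives the next term.

agagagagagagagagagagagagagagagag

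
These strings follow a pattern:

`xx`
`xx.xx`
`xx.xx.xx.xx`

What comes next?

xx.xx.xx.xx.xx.xx.xx.xx

Each string is two copies of the previous one joined by '.'.
One more doubling of xx.xx.xx.xx gives the answer.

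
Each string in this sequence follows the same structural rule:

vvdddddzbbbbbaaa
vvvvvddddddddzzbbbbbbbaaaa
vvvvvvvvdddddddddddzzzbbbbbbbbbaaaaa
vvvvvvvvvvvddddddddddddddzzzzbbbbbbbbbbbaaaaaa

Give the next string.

vvvvvvvvvvvvvvdddddddddddddddddzzzzzbbbbbbbbbbbbbaaaaaaa

Reading off run lengths: v runs 2, 5, 8, 11; d runs 5, 8, 11, 14; z runs 1, 2, 3, 4; b runs 5, 7, 9, 11; a runs 3, 4, 5, 6 — each is linear in n (n = 1, 2, …).
For the next term, n = 5, so the run lengths are 14, 17, 5, 13, 7.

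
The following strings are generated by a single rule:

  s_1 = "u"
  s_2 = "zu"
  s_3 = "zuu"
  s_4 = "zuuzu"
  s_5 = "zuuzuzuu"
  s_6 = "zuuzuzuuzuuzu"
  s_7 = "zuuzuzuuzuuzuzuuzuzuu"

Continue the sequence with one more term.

zuuzuzuuzuuzuzuuzuzuuzuuzuzuuzuuzu

Each term (from the third on) is the previous term followed by the one before it: term 3 = zu·u = zuu.
The next term joins zuuzuzuuzuuzuzuuzuzuu and zuuzuzuuzuuzu.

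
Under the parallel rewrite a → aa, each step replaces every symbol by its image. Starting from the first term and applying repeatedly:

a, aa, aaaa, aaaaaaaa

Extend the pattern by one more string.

aaaaaaaaaaaaaaaa

Apply φ to aaaaaaaa symbol by symbol: a→aa, a→aa, a→aa, a→aa, a→aa, a→aa, a→aa, a→aa; joined: aa aa aa aa aa aa aa aa.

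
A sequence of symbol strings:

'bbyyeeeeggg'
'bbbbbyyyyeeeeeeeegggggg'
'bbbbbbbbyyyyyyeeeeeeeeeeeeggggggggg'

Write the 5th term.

Reading off run lengths: b runs 2, 5, 8; y runs 2, 4, 6; e runs 4, 8, 12; g runs 3, 6, 9 — each is linear in n (n = 1, 2, …).
At n = 5 the blocks have lengths 14, 10, 20, 15.

bbbbbbbbbbbbbbyyyyyyyyyyeeeeeeeeeeeeeeeeeeeeggggggggggggggg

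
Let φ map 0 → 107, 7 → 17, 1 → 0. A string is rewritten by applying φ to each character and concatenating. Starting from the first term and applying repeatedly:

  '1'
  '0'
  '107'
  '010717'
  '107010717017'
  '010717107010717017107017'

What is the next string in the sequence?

Replace each of the 24 characters of 010717107010717017107017 in place — 107 0 107 17 0 17 0 107 17 107 0 107 17 0 17 107 0 17 0 107 17 107 0 17 — and concatenate.

107010717017010717107010717017107017010717107017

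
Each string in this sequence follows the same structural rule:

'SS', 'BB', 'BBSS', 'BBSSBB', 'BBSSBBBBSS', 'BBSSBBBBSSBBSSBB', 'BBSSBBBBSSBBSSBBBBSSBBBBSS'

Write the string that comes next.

Each term (from the third on) is the previous term followed by the one before it: term 3 = BB·SS = BBSS.
The next term joins BBSSBBBBSSBBSSBBBBSSBBBBSS and BBSSBBBBSSBBSSBB.

BBSSBBBBSSBBSSBBBBSSBBBBSSBBSSBBBBSSBBSSBB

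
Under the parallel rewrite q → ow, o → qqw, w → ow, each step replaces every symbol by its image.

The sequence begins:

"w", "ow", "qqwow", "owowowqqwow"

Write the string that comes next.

qqwowqqwowqqwowowowowqqwow

Rewriting each symbol of owowowqqwow: o→qqw, w→ow, o→qqw, w→ow, o→qqw, w→ow, q→ow, q→ow, w→ow, o→qqw, w→ow, which concatenates to qqw ow qqw ow qqw ow ow ow ow qqw ow.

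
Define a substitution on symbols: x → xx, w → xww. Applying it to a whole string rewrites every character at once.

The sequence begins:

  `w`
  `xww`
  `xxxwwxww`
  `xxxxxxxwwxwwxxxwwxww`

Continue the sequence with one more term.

Replace each of the 20 characters of xxxxxxxwwxwwxxxwwxww in place — xx xx xx xx xx xx xx xww xww xx xww xww xx xx xx xww xww xx xww xww — and concatenate.

xxxxxxxxxxxxxxxwwxwwxxxwwxwwxxxxxxxwwxwwxxxwwxww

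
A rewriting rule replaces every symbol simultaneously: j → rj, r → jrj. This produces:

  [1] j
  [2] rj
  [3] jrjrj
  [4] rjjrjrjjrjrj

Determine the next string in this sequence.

Expanding rjjrjrjjrjrj: r→jrj, j→rj, j→rj, r→jrj, j→rj, r→jrj, j→rj, j→rj, r→jrj, j→rj, r→jrj, j→rj. Concatenated: jrj rj rj jrj rj jrj rj rj jrj rj jrj rj.

jrjrjrjjrjrjjrjrjrjjrjrjjrjrj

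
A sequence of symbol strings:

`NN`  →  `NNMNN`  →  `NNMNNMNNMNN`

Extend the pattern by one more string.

s(k+1) = s(k)·M·s(k) — each term doubles the last with 'M' between the halves.
Doubling NNMNNMNNMNN with 'M' between the halves:

NNMNNMNNMNNMNNMNNMNNMNN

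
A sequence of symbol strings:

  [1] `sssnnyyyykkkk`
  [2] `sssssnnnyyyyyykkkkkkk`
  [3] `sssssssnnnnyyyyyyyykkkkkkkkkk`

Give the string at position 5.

sssssssssssnnnnnnyyyyyyyyyyyykkkkkkkkkkkkkkkk

The n-th term is 2n+1 s's then n+1 n's then 2n+2 y's then 3n+1 k's (n = 1, 2, …).
At n = 5 the blocks have lengths 11, 6, 12, 16.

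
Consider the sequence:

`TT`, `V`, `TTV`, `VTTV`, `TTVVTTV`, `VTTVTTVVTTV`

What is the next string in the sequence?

Each term (from the third on) is the two preceding terms concatenated in order: term 3 = TT·V = TTV.
Continuing: TTVVTTV · VTTVTTVVTTV gives term 7.

TTVVTTVVTTVTTVVTTV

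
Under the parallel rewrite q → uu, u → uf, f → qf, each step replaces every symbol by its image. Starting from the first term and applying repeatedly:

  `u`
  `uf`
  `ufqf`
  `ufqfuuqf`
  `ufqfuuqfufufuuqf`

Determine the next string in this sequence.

ufqfuuqfufufuuqfufqfufqfufufuuqf

Applying the rule to each of the 16 symbols of ufqfuuqfufufuuqf gives the pieces uf qf uu qf uf uf uu qf uf qf uf qf uf uf uu qf, which concatenate to the answer.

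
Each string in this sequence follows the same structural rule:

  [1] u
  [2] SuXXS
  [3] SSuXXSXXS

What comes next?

s(k+1) = S·s(k)·XXS, so each term gains S as a prefix and XXS as a suffix.
Applying this once more to SSuXXSXXS:

SSSuXXSXXSXXS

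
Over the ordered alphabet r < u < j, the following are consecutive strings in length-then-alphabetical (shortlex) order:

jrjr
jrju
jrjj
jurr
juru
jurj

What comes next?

juur

Find the rightmost character of jurj below j, bump it to the next letter, and reset everything to its right to r.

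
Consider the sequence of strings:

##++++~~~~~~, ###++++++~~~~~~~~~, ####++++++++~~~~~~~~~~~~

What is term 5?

Each string has the form #^{n} +^{2n} ~^{3n}, where the shown terms are n = 2, 3, 4.
Setting n = 6 gives 6, 12, 18 characters in each block.

######++++++++++++~~~~~~~~~~~~~~~~~~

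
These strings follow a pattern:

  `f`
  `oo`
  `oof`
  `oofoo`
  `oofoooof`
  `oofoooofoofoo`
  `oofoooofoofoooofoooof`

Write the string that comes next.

oofoooofoofoooofoooofoofoooofoofoo

This is a Fibonacci-style word recurrence s(k) = s(k−1)·s(k−2): e.g. oo·f = oof.
So term 8 is oofoooofoofoooofoooof·oofoooofoofoo.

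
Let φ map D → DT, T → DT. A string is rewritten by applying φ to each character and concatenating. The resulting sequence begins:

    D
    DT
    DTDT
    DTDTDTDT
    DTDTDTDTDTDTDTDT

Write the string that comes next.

DTDTDTDTDTDTDTDTDTDTDTDTDTDTDTDT

Applying the rule to each of the 16 symbols of DTDTDTDTDTDTDTDT gives the pieces DT DT DT DT DT DT DT DT DT DT DT DT DT DT DT DT, which concatenate to the answer.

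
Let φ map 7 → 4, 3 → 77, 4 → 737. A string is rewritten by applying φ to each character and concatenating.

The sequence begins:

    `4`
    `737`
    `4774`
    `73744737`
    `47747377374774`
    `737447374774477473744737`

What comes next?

Rewriting the 24 symbols of 737447374774477473744737 one by one yields 4 77 4 737 737 4 77 4 737 4 4 737 737 4 4 737 4 77 4 737 737 4 77 4; concatenated:

47747377374774737447377374473747747377374774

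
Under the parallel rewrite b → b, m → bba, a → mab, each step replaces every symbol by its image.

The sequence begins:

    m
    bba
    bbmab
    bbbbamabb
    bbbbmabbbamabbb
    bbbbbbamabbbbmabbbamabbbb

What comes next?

Replace each of the 25 characters of bbbbbbamabbbbmabbbamabbbb in place — b b b b b b mab bba mab b b b b bba mab b b b mab bba mab b b b b — and concatenate.

bbbbbbmabbbamabbbbbbbamabbbbmabbbamabbbbb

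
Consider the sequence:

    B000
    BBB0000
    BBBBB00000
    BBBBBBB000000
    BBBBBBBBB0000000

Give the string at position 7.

BBBBBBBBBBBBB000000000

Term n consists of 2n-1 B's, followed by n+2 0's (n = 1, 2, …).
For term 7, n = 7, so the run lengths are 13, 9.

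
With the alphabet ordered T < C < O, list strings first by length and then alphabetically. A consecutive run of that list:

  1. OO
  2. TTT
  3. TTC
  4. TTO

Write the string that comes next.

Find the rightmost character of TTO below O, bump it to the next letter, and reset everything to its right to T.

TCT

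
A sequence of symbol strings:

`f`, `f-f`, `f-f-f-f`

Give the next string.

Every step duplicates the string with '-' between the halves.
Doubling f-f-f-f with '-' between the halves:

f-f-f-f-f-f-f-f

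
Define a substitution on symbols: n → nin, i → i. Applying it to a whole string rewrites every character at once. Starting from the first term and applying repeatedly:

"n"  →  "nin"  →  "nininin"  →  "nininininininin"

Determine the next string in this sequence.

Replace each of the 15 characters of nininininininin in place — nin i nin i nin i nin i nin i nin i nin i nin — and concatenate.

nininininininininininininininin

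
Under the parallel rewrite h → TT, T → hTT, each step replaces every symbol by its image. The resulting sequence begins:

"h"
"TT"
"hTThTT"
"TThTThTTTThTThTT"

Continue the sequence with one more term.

Rewriting the 16 symbols of TThTThTTTThTThTT one by one yields hTT hTT TT hTT hTT TT hTT hTT hTT hTT TT hTT hTT TT hTT hTT; concatenated:

hTThTTTThTThTTTThTThTThTThTTTThTThTTTThTThTT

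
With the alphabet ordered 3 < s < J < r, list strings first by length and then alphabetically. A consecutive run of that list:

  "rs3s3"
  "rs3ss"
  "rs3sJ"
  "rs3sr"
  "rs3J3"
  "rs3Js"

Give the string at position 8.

Advancing 2 positions from rs3Js through rs3Js → rs3JJ reaches term 8.

rs3Jr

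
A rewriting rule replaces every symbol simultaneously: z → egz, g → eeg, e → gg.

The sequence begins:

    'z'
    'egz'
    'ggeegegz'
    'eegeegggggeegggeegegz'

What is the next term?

ggggeegggggeegeegeegeegeegggggeegeegeegggggeegggeegegz

φ(eegeegggggeegggeegegz) expands symbol-by-symbol to gg gg eeg gg gg eeg eeg eeg eeg eeg gg gg eeg eeg eeg gg gg eeg gg eeg egz; joining the 21 pieces gives the next term.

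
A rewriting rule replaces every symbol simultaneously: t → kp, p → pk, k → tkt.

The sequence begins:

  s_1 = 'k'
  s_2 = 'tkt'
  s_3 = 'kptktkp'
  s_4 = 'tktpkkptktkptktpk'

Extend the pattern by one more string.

kptktkppktkttktpkkptktkptktpkkptktkppktkt

Replace each of the 17 characters of tktpkkptktkptktpk in place — kp tkt kp pk tkt tkt pk kp tkt kp tkt pk kp tkt kp pk tkt — and concatenate.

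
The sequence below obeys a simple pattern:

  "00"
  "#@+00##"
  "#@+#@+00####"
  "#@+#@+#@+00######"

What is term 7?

#@+#@+#@+#@+#@+#@+00############

Every step adds #@+ to the front and ## to the end of the previous string.
From #@+#@+#@+00######, 3 further steps: #@+#@+#@+00###### → #@+#@+#@+#@+00######## → #@+#@+#@+#@+#@+00########## → (answer).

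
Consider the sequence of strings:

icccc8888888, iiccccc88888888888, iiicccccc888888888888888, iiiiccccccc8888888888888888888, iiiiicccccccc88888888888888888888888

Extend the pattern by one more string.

iiiiiiccccccccc888888888888888888888888888

Each string has the form i^{n} c^{n+3} 8^{4n+3} (n = 1, 2, …).
At n = 6 the blocks have lengths 6, 9, 27.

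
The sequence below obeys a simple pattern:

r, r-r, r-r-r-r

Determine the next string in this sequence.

s(k+1) = s(k)·-·s(k) — each term doubles the last with '-' between the halves.
One more doubling of r-r-r-r gives the answer.

r-r-r-r-r-r-r-r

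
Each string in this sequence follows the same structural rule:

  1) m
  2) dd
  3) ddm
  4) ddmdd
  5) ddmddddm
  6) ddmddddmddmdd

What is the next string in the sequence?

ddmddddmddmddddmddddm

Each term (from the third on) is the previous term followed by the one before it: term 3 = dd·m = ddm.
So term 7 is ddmddddmddmdd·ddmddddm.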